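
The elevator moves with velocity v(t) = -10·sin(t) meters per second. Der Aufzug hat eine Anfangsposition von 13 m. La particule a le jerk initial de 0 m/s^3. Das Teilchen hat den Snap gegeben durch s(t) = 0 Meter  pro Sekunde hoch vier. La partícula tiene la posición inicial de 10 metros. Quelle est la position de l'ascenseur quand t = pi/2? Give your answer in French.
Pour résoudre ceci, nous devons prendre 1 primitive de notre équation de la vitesse v(t) = -10·sin(t). L'intégrale de la vitesse, avec x(0) = 13, donne la position: x(t) = 10·cos(t) + 3. De l'équation de la position x(t) = 10·cos(t) + 3, nous substituons t = pi/2 pour obtenir x = 3.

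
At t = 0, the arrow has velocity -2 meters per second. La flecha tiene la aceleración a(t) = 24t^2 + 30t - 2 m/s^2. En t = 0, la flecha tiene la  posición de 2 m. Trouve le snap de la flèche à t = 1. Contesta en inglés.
Starting from acceleration a(t) = 24·t^2 + 30·t - 2, we take 2 derivatives. Taking d/dt of a(t), we find j(t) = 48·t + 30. Taking d/dt of j(t), we find s(t) = 48. From the given snap equation s(t) = 48, we substitute t = 1 to get s = 48.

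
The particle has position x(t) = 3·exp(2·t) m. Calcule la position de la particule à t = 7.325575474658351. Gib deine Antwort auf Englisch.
From the given position equation x(t) = 3·exp(2·t), we substitute t = 7.325575474658351 to get x = 6918871.51193027.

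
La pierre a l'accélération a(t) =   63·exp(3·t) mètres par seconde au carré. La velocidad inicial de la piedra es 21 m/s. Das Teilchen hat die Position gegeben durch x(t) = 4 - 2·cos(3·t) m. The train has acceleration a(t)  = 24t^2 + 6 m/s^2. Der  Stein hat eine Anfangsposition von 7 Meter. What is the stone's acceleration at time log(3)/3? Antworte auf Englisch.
We have acceleration a(t) = 63·exp(3·t). Substituting t = log(3)/3: a(log(3)/3) = 189.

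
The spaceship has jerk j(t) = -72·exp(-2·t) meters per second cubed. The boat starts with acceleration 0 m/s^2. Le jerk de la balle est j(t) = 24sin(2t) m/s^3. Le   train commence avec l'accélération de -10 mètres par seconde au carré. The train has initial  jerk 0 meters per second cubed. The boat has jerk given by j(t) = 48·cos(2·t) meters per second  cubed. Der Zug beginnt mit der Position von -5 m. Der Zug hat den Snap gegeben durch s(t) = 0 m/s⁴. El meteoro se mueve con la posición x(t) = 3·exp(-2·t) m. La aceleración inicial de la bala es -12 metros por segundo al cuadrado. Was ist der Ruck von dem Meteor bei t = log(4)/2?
Um dies zu lösen, müssen wir 3 Ableitungen unserer Gleichung für die Position x(t) = 3·exp(-2·t) nehmen. Die Ableitung von der Position ergibt die Geschwindigkeit: v(t) = -6·exp(-2·t). Die Ableitung von der Geschwindigkeit ergibt die Beschleunigung: a(t) = 12·exp(-2·t). Mit d/dt von a(t) finden wir j(t) = -24·exp(-2·t). Mit j(t) = -24·exp(-2·t) und Einsetzen von t = log(4)/2, finden wir j = -6.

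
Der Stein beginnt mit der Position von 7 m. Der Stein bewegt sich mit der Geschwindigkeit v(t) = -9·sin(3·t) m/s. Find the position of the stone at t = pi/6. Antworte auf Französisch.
Pour résoudre ceci, nous devons prendre 1 primitive de notre équation de la vitesse v(t) = -9·sin(3·t). En intégrant la vitesse et en utilisant la condition initiale x(0) = 7, nous obtenons x(t) = 3·cos(3·t) + 4. De l'équation de la position x(t) = 3·cos(3·t) + 4, nous substituons t = pi/6 pour obtenir x = 4.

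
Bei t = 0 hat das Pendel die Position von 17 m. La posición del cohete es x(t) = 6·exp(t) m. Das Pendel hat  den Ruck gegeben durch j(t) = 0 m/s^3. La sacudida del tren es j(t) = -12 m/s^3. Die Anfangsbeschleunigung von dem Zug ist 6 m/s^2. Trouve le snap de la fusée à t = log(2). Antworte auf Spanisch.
Debemos derivar nuestra ecuación de la posición x(t) = 6·exp(t) 4 veces. Tomando d/dt de x(t), encontramos v(t) = 6·exp(t). Tomando d/dt de v(t), encontramos a(t) = 6·exp(t). Tomando d/dt de a(t), encontramos j(t) = 6·exp(t). Derivando la sacudida, obtenemos el snap: s(t) = 6·exp(t). De la ecuación del snap s(t) = 6·exp(t), sustituimos t = log(2) para obtener s = 12.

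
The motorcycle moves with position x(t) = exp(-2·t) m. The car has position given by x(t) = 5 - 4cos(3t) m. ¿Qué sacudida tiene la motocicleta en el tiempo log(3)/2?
Debemos derivar nuestra ecuación de la posición x(t) = exp(-2·t) 3 veces. La derivada de la posición da la velocidad: v(t) = -2·exp(-2·t). Derivando la velocidad, obtenemos la aceleración: a(t) = 4·exp(-2·t). Tomando d/dt de a(t), encontramos j(t) = -8·exp(-2·t). Tenemos la sacudida j(t) = -8·exp(-2·t). Sustituyendo t = log(3)/2: j(log(3)/2) = -8/3.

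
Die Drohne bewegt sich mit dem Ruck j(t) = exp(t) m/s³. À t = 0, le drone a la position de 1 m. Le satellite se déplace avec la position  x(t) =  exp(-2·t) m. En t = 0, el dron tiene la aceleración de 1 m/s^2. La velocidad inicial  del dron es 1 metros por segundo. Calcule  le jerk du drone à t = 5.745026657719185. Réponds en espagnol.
De la ecuación de la sacudida j(t) = exp(t), sustituimos t = 5.745026657719185 para obtener j = 312.631961774017.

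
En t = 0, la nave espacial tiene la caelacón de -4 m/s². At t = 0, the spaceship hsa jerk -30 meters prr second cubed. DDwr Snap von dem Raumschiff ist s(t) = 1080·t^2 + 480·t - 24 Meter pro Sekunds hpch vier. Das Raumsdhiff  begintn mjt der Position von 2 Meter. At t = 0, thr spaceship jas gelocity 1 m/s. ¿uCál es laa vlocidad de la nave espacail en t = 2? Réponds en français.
Nous devons intégrer notre équation du snap s(t) = 1080·t^2 + 480·t - 24 3 fois. En intégrant le snap et en utilisant la condition initiale j(0) = -30, nous obtenons j(t) = 360·t^3 + 240·t^2 - 24·t - 30. La primitive du jerk, avec a(0) = -4, donne l'accélération: a(t) = 90·t^4 + 80·t^3 - 12·t^2 - 30·t - 4. En intégrant l'accélération et en utilisant la condition initiale v(0) = 1, nous obtenons v(t) = 18·t^5 + 20·t^4 - 4·t^3 - 15·t^2 - 4·t + 1. De l'équation de la vitesse v(t) = 18·t^5 + 20·t^4 - 4·t^3 - 15·t^2 - 4·t + 1, nous substituons t = 2 pour obtenir v = 797.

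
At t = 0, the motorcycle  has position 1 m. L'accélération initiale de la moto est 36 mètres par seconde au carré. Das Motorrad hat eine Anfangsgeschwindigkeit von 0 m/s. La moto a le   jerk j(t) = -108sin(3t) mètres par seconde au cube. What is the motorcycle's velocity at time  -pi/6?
Starting from jerk j(t) = -108·sin(3·t), we take 2 antiderivatives. The integral of jerk, with a(0) = 36, gives acceleration: a(t) = 36·cos(3·t). The integral of acceleration, with v(0) = 0, gives velocity: v(t) = 12·sin(3·t). From the given velocity equation v(t) = 12·sin(3·t), we substitute t = -pi/6 to get v = -12.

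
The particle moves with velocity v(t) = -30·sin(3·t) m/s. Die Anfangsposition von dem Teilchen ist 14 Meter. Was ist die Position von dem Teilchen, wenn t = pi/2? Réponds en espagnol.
Partiendo de la velocidad v(t) = -30·sin(3·t), tomamos 1 antiderivada. Tomando ∫v(t)dt y aplicando x(0) = 14, encontramos x(t) = 10·cos(3·t) + 4. Tenemos la posición x(t) = 10·cos(3·t) + 4. Sustituyendo t = pi/2: x(pi/2) = 4.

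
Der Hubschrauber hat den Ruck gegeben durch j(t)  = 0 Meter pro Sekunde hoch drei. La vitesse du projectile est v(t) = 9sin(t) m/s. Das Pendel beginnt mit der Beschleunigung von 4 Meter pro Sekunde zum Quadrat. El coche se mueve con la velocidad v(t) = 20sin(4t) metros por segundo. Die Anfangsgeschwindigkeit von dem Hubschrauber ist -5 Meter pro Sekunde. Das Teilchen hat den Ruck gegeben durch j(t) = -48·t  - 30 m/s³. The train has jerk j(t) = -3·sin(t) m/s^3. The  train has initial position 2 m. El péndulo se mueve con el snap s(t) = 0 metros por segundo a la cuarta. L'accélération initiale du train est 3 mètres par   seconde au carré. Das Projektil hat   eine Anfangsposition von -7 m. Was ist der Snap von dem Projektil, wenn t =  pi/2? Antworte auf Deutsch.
Wir müssen unsere Gleichung für die Geschwindigkeit v(t) = 9·sin(t) 3-mal ableiten. Die Ableitung von der Geschwindigkeit ergibt die Beschleunigung: a(t) = 9·cos(t). Die Ableitung von der Beschleunigung ergibt den Ruck: j(t) = -9·sin(t). Durch Ableiten von dem Ruck erhalten wir den Snap: s(t) = -9·cos(t). Mit s(t) = -9·cos(t) und Einsetzen von t = pi/2, finden wir s = 0.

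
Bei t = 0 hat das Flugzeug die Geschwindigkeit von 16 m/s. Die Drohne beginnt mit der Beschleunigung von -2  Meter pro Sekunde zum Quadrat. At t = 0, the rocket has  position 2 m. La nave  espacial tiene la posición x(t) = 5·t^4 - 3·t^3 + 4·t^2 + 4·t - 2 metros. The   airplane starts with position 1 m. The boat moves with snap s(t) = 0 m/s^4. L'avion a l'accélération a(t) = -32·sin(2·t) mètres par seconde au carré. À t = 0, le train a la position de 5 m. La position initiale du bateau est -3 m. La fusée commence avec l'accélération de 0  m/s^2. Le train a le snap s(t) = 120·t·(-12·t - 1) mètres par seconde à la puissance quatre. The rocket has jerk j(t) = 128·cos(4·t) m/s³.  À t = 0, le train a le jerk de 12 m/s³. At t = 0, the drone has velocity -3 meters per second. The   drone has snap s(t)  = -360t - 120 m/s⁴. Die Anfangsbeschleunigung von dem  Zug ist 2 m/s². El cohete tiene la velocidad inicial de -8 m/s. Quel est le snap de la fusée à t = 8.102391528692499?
Nous devons dériver notre équation du jerk j(t) = 128·cos(4·t) 1 fois. En dérivant le jerk, nous obtenons le snap: s(t) = -512·sin(4·t). En utilisant s(t) = -512·sin(4·t) et en substituant t = 8.102391528692499, nous trouvons s = -429.064927743082.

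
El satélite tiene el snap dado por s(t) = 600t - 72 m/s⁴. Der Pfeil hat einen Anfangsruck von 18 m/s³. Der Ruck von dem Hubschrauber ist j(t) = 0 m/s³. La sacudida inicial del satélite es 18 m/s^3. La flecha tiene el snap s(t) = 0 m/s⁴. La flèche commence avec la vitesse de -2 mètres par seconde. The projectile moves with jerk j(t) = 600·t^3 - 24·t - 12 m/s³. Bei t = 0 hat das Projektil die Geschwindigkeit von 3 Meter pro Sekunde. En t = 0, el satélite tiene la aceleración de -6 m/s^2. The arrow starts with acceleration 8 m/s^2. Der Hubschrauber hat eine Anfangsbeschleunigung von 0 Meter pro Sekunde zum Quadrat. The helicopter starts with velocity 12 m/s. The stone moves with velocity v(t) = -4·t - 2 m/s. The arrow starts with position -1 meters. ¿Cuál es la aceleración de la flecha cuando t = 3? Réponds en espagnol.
Necesitamos integrar nuestra ecuación del snap s(t) = 0 2 veces. Tomando ∫s(t)dt y aplicando j(0) = 18, encontramos j(t) = 18. Tomando ∫j(t)dt y aplicando a(0) = 8, encontramos a(t) = 18·t + 8. Tenemos la aceleración a(t) = 18·t + 8. Sustituyendo t = 3: a(3) = 62.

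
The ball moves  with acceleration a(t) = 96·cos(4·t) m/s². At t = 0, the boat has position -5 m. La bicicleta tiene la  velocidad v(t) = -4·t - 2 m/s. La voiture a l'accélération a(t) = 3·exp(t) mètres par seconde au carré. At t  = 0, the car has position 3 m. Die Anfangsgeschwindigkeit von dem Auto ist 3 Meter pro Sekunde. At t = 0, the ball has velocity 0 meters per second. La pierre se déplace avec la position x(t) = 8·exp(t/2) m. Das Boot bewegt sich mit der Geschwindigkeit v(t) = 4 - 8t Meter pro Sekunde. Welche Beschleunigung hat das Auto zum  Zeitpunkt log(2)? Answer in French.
De l'équation de l'accélération a(t) = 3·exp(t), nous substituons t = log(2) pour obtenir a = 6.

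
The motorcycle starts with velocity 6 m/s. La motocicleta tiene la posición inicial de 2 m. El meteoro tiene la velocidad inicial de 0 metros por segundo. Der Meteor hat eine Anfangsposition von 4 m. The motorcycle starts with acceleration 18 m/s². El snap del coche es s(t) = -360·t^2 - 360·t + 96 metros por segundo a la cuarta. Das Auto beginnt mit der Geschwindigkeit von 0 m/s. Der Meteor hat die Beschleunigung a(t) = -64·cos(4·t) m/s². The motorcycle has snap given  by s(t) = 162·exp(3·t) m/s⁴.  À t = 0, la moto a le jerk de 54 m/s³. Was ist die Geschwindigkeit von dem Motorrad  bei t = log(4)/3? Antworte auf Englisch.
To solve this, we need to take 3 antiderivatives of our snap equation s(t) = 162·exp(3·t). The integral of snap is jerk. Using j(0) = 54, we get j(t) = 54·exp(3·t). The integral of jerk is acceleration. Using a(0) = 18, we get a(t) = 18·exp(3·t). Integrating acceleration and using the initial condition v(0) = 6, we get v(t) = 6·exp(3·t). Using v(t) = 6·exp(3·t) and substituting t = log(4)/3, we find v = 24.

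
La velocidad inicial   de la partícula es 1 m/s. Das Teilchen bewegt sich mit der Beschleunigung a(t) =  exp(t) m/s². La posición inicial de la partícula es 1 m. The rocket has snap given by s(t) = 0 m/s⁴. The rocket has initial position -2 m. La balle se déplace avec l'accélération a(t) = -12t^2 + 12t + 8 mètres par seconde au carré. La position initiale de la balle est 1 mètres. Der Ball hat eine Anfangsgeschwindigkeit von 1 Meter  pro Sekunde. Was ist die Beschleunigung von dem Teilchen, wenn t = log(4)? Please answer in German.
Mit a(t) = exp(t) und Einsetzen von t = log(4), finden wir a = 4.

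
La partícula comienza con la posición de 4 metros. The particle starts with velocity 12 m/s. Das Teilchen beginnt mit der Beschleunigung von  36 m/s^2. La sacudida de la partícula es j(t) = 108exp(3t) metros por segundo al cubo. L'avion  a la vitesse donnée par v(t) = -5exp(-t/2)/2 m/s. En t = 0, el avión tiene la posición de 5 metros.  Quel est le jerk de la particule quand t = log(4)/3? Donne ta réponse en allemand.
Wir haben den Ruck j(t) = 108·exp(3·t). Durch Einsetzen von t = log(4)/3: j(log(4)/3) = 432.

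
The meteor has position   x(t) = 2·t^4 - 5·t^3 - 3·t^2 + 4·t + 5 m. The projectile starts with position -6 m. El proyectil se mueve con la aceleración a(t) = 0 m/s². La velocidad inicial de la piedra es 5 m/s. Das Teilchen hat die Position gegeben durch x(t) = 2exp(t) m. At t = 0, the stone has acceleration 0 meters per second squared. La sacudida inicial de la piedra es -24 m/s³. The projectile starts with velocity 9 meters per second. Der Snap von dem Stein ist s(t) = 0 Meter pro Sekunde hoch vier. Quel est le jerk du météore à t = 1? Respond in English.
Starting from position x(t) = 2·t^4 - 5·t^3 - 3·t^2 + 4·t + 5, we take 3 derivatives. Differentiating position, we get velocity: v(t) = 8·t^3 - 15·t^2 - 6·t + 4. The derivative of velocity gives acceleration: a(t) = 24·t^2 - 30·t - 6. The derivative of acceleration gives jerk: j(t) = 48·t - 30. From the given jerk equation j(t) = 48·t - 30, we substitute t = 1 to get j = 18.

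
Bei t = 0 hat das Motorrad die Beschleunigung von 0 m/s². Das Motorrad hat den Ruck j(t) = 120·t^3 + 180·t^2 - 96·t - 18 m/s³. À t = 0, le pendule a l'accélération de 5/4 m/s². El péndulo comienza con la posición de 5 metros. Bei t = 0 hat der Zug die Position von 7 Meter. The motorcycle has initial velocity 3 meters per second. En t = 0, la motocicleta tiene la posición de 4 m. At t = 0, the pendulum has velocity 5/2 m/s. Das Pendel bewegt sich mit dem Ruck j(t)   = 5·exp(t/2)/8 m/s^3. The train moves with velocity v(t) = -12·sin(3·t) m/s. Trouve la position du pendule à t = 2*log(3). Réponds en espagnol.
Necesitamos integrar nuestra ecuación de la sacudida j(t) = 5·exp(t/2)/8 3 veces. Integrando la sacudida y usando la condición inicial a(0) = 5/4, obtenemos a(t) = 5·exp(t/2)/4. La integral de la aceleración es la velocidad. Usando v(0) = 5/2, obtenemos v(t) = 5·exp(t/2)/2. La antiderivada de la velocidad, con x(0) = 5, da la posición: x(t) = 5·exp(t/2). De la ecuación de la posición x(t) = 5·exp(t/2), sustituimos t = 2*log(3) para obtener x = 15.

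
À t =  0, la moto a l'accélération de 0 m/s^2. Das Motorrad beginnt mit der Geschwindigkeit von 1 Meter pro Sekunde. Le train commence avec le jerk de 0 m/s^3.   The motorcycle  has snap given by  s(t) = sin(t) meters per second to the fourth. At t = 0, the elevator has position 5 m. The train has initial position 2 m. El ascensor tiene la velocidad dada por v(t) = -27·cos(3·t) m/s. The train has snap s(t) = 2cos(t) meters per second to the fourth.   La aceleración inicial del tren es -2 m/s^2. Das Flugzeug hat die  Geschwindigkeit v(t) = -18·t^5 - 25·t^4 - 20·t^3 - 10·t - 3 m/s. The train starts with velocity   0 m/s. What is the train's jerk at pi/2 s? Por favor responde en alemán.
Wir müssen unsere Gleichung für den Snap s(t) = 2·cos(t) 1-mal integrieren. Durch Integration von dem Snap und Verwendung der Anfangsbedingung j(0) = 0, erhalten wir j(t) = 2·sin(t). Mit j(t) = 2·sin(t) und Einsetzen von t = pi/2, finden wir j = 2.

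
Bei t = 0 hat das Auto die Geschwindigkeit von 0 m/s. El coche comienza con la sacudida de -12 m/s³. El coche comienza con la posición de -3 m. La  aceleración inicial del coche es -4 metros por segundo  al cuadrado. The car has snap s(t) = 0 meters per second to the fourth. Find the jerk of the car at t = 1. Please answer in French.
En partant du snap s(t) = 0, nous prenons 1 intégrale. L'intégrale du snap est le jerk. En utilisant j(0) = -12, nous obtenons j(t) = -12. Nous avons le jerk j(t) = -12. En substituant t = 1: j(1) = -12.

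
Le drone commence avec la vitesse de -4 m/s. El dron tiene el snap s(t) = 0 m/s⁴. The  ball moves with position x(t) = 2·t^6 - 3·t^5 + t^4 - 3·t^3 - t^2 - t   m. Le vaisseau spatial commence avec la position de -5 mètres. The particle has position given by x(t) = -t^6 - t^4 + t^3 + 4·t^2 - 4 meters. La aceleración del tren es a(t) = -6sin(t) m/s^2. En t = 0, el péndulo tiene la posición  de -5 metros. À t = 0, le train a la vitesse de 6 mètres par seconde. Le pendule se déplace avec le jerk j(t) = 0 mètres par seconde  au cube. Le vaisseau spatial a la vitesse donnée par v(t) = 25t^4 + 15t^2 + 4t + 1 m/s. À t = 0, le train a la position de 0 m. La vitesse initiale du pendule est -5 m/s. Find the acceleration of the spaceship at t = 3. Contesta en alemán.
Ausgehend von der Geschwindigkeit v(t) = 25·t^4 + 15·t^2 + 4·t + 1, nehmen wir 1 Ableitung. Durch Ableiten von der Geschwindigkeit erhalten wir die Beschleunigung: a(t) = 100·t^3 + 30·t + 4. Wir haben die Beschleunigung a(t) = 100·t^3 + 30·t + 4. Durch Einsetzen von t = 3: a(3) = 2794.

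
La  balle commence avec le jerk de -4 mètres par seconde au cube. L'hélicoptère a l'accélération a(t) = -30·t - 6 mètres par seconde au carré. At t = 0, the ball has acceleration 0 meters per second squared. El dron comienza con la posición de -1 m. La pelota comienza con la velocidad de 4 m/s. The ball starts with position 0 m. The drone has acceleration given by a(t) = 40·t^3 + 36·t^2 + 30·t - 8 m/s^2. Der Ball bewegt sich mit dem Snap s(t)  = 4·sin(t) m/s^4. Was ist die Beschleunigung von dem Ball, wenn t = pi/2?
Wir müssen unsere Gleichung für den Snap s(t) = 4·sin(t) 2-mal integrieren. Durch Integration von dem Snap und Verwendung der Anfangsbedingung j(0) = -4, erhalten wir j(t) = -4·cos(t). Die Stammfunktion von dem Ruck ist die Beschleunigung. Mit a(0) = 0 erhalten wir a(t) = -4·sin(t). Mit a(t) = -4·sin(t) und Einsetzen von t = pi/2, finden wir a = -4.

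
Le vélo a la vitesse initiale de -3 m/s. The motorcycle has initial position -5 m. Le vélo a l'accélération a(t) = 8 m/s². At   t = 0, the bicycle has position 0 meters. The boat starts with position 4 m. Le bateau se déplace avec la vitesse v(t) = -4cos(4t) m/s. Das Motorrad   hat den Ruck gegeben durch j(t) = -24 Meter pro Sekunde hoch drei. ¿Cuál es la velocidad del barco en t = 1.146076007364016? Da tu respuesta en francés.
De l'équation de la vitesse v(t) = -4·cos(4·t), nous substituons t = 1.146076007364016 pour obtenir v = 0.510940065542806.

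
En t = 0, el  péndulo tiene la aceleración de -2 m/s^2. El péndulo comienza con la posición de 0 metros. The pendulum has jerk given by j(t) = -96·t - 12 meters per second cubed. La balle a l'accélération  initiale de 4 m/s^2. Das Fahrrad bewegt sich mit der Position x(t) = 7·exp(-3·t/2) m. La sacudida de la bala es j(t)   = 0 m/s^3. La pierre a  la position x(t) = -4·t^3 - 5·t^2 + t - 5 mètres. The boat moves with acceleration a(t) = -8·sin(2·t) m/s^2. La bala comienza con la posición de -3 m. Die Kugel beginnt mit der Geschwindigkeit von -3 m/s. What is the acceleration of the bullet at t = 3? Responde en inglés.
We must find the integral of our jerk equation j(t) = 0 1 time. The antiderivative of jerk, with a(0) = 4, gives acceleration: a(t) = 4. From the given acceleration equation a(t) = 4, we substitute t = 3 to get a = 4.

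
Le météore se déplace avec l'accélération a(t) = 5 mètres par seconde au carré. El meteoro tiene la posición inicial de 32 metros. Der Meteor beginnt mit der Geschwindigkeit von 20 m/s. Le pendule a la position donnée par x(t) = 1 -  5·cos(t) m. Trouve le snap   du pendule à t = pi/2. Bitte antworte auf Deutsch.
Wir müssen unsere Gleichung für die Position x(t) = 1 - 5·cos(t) 4-mal ableiten. Die Ableitung von der Position ergibt die Geschwindigkeit: v(t) = 5·sin(t). Die Ableitung von der Geschwindigkeit ergibt die Beschleunigung: a(t) = 5·cos(t). Durch Ableiten von der Beschleunigung erhalten wir den Ruck: j(t) = -5·sin(t). Die Ableitung von dem Ruck ergibt den Snap: s(t) = -5·cos(t). Aus der Gleichung für den Snap s(t) = -5·cos(t), setzen wir t = pi/2 ein und erhalten s = 0.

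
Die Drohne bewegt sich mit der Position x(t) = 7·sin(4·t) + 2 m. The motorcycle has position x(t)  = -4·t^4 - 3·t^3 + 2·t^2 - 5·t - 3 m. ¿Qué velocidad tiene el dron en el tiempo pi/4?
Partiendo de la posición x(t) = 7·sin(4·t) + 2, tomamos 1 derivada. La derivada de la posición da la velocidad: v(t) = 28·cos(4·t). De la ecuación de la velocidad v(t) = 28·cos(4·t), sustituimos t = pi/4 para obtener v = -28.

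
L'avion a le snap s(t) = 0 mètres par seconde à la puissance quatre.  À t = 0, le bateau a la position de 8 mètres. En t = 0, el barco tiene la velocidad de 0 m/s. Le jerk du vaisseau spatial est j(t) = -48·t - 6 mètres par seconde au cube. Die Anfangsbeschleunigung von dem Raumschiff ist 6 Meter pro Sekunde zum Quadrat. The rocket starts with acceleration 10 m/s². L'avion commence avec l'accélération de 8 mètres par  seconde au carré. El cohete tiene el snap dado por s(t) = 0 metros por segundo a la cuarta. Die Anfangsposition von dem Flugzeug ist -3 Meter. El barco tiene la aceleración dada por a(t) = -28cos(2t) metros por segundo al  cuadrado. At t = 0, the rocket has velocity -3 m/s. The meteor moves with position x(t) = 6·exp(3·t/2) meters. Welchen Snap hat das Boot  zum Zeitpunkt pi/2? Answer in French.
Nous devons dériver notre équation de l'accélération a(t) = -28·cos(2·t) 2 fois. En dérivant l'accélération, nous obtenons le jerk: j(t) = 56·sin(2·t). La dérivée du jerk donne le snap: s(t) = 112·cos(2·t). Nous avons le snap s(t) = 112·cos(2·t). En substituant t = pi/2: s(pi/2) = -112.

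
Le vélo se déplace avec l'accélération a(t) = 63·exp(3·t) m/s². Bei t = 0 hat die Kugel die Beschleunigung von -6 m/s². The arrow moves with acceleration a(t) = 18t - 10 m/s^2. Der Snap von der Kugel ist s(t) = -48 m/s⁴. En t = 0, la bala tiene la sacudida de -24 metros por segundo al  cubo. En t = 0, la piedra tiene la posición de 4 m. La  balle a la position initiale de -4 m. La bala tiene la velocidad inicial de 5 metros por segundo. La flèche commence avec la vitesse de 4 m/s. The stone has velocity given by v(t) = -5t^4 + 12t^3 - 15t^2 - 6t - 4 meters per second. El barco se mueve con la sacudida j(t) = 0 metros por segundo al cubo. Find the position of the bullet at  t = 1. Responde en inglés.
To find the answer, we compute 4 antiderivatives of s(t) = -48. The integral of snap is jerk. Using j(0) = -24, we get j(t) = -48·t - 24. Finding the antiderivative of j(t) and using a(0) = -6: a(t) = -24·t^2 - 24·t - 6. Integrating acceleration and using the initial condition v(0) = 5, we get v(t) = -8·t^3 - 12·t^2 - 6·t + 5. The antiderivative of velocity, with x(0) = -4, gives position: x(t) = -2·t^4 - 4·t^3 - 3·t^2 + 5·t - 4. Using x(t) = -2·t^4 - 4·t^3 - 3·t^2 + 5·t - 4 and substituting t = 1, we find x = -8.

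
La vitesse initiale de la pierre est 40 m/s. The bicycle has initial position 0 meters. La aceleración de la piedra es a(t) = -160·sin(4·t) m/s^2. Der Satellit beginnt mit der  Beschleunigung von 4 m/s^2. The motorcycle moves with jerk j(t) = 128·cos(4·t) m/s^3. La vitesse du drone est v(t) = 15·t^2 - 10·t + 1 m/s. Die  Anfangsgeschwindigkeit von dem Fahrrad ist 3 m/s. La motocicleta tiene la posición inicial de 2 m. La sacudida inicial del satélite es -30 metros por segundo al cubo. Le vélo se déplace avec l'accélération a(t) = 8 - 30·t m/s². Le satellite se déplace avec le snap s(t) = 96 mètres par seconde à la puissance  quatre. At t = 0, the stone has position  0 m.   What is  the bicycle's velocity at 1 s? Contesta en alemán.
Ausgehend von der Beschleunigung a(t) = 8 - 30·t, nehmen wir 1 Stammfunktion. Durch Integration von der Beschleunigung und Verwendung der Anfangsbedingung v(0) = 3, erhalten wir v(t) = -15·t^2 + 8·t + 3. Aus der Gleichung für die Geschwindigkeit v(t) = -15·t^2 + 8·t + 3, setzen wir t = 1 ein und erhalten v = -4.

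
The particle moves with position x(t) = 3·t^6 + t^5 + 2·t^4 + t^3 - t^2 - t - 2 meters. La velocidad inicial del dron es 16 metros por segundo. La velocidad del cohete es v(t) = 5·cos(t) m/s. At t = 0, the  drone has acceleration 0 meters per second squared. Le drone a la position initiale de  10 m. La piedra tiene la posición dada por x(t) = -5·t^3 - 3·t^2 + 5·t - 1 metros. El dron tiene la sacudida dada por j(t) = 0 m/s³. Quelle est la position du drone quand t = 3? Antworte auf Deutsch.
Wir müssen unsere Gleichung für den Ruck j(t) = 0 3-mal integrieren. Mit ∫j(t)dt und Anwendung von a(0) = 0, finden wir a(t) = 0. Die Stammfunktion von der Beschleunigung, mit v(0) = 16, ergibt die Geschwindigkeit: v(t) = 16. Mit ∫v(t)dt und Anwendung von x(0) = 10, finden wir x(t) = 16·t + 10. Aus der Gleichung für die Position x(t) = 16·t + 10, setzen wir t = 3 ein und erhalten x = 58.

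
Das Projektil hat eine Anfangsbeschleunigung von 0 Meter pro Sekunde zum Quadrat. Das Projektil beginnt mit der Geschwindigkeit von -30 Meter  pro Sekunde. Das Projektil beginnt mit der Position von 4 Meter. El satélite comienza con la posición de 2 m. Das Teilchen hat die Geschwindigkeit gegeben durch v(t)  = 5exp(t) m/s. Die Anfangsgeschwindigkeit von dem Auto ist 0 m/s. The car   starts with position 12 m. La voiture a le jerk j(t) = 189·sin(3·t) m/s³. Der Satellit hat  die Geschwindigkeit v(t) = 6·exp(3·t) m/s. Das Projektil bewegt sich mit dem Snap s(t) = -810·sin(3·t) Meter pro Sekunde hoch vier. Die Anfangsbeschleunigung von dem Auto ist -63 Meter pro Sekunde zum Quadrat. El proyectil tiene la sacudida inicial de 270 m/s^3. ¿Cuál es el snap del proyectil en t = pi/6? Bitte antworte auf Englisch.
From the given snap equation s(t) = -810·sin(3·t), we substitute t = pi/6 to get s = -810.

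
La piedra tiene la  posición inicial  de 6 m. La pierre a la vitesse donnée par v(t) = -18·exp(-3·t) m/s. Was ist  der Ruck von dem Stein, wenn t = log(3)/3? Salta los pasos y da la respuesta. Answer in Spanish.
La sacudida en t = log(3)/3 es j = -54.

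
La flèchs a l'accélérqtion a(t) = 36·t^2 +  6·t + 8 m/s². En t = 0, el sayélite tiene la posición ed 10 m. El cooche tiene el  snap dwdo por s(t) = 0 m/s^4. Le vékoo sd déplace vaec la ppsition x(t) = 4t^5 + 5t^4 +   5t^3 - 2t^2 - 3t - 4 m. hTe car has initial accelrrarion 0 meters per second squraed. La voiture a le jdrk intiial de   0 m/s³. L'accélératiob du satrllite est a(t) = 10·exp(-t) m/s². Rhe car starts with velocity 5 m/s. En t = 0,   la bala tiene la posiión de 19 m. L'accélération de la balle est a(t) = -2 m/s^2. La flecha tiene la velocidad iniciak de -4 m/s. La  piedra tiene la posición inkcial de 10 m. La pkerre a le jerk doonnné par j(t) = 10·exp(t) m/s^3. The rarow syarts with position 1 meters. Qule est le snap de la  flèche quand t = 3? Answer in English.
We must differentiate our acceleration equation a(t) = 36·t^2 + 6·t + 8 2 times. Taking d/dt of a(t), we find j(t) = 72·t + 6. The derivative of jerk gives snap: s(t) = 72. From the given snap equation s(t) = 72, we substitute t = 3 to get s = 72.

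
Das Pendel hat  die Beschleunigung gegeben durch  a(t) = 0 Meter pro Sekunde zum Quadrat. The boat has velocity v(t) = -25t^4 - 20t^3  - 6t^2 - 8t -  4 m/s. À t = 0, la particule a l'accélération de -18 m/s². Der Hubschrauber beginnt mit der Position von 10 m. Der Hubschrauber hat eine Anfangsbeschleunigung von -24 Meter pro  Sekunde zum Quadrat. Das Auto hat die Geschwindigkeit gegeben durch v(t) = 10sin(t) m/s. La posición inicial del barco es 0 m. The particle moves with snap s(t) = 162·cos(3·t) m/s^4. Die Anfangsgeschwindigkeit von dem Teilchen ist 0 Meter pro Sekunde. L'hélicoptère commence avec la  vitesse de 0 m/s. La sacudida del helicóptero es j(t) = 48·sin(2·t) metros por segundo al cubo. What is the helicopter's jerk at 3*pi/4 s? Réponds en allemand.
Mit j(t) = 48·sin(2·t) und Einsetzen von t = 3*pi/4, finden wir j = -48.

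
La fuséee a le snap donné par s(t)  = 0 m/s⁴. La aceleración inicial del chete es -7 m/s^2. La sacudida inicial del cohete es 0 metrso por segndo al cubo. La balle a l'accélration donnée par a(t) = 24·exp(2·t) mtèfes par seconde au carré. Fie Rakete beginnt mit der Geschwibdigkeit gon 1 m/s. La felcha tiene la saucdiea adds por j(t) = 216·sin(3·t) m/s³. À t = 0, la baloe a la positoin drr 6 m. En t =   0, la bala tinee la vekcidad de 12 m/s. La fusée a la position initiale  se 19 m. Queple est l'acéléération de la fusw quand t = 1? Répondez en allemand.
Um dies zu lösen, müssen wir 2 Stammfunktionen unserer Gleichung für den Snap s(t) = 0 finden. Die Stammfunktion von dem Snap, mit j(0) = 0, ergibt den Ruck: j(t) = 0. Die Stammfunktion von dem Ruck, mit a(0) = -7, ergibt die Beschleunigung: a(t) = -7. Aus der Gleichung für die Beschleunigung a(t) = -7, setzen wir t = 1 ein und erhalten a = -7.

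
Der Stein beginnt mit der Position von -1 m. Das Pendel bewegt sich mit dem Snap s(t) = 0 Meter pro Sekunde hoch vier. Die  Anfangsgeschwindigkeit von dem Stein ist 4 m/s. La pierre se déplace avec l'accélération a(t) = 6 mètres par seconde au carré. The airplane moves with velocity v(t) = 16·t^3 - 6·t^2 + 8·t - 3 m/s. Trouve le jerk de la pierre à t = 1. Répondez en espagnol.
Para resolver esto, necesitamos tomar 1 derivada de nuestra ecuación de la aceleración a(t) = 6. Tomando d/dt de a(t), encontramos j(t) = 0. Usando j(t) = 0 y sustituyendo t = 1, encontramos j = 0.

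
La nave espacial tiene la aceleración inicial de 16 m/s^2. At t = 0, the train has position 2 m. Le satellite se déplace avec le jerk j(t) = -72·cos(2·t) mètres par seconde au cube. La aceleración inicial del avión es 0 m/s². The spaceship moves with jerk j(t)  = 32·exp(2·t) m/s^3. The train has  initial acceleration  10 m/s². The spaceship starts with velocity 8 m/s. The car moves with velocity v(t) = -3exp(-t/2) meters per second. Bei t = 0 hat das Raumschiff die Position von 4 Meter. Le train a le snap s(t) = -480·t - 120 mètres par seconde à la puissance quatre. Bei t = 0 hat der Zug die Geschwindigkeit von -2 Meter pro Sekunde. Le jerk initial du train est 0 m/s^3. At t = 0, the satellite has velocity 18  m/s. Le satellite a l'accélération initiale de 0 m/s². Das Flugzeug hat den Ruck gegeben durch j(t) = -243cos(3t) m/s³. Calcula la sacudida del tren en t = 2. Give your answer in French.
Pour résoudre ceci, nous devons prendre 1 primitive de notre équation du snap s(t) = -480·t - 120. En intégrant le snap et en utilisant la condition initiale j(0) = 0, nous obtenons j(t) = 120·t·(-2·t - 1). Nous avons le jerk j(t) = 120·t·(-2·t - 1). En substituant t = 2: j(2) = -1200.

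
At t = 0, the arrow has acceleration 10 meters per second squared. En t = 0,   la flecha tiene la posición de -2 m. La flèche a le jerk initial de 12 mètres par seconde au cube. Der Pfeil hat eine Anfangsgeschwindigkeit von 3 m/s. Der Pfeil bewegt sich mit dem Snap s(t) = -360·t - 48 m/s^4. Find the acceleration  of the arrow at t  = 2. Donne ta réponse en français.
Pour résoudre ceci, nous devons prendre 2 primitives de notre équation du snap s(t) = -360·t - 48. En prenant ∫s(t)dt et en appliquant j(0) = 12, nous trouvons j(t) = -180·t^2 - 48·t + 12. En intégrant le jerk et en utilisant la condition initiale a(0) = 10, nous obtenons a(t) = -60·t^3 - 24·t^2 + 12·t + 10. Nous avons l'accélération a(t) = -60·t^3 - 24·t^2 + 12·t + 10. En substituant t = 2: a(2) = -542.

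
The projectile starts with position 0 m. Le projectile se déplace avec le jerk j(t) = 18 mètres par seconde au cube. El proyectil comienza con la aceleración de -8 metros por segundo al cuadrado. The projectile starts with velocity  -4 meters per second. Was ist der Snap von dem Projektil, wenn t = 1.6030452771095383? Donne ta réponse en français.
En partant du jerk j(t) = 18, nous prenons 1 dérivée. La dérivée du jerk donne le snap: s(t) = 0. En utilisant s(t) = 0 et en substituant t = 1.6030452771095383, nous trouvons s = 0.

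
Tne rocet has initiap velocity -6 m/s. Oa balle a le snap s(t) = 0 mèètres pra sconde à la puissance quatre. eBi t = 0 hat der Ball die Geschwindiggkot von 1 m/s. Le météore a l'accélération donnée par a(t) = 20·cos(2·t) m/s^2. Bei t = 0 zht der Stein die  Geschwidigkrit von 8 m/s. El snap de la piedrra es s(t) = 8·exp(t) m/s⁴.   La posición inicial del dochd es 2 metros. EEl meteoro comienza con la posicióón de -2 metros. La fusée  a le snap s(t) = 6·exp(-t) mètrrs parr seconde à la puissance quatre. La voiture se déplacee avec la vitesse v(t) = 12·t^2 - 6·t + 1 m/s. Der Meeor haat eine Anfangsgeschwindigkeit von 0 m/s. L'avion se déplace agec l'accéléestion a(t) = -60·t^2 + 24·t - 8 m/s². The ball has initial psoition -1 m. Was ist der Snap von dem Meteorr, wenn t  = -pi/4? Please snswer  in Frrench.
En partant de l'accélération a(t) = 20·cos(2·t), nous prenons 2 dérivées. En dérivant l'accélération, nous obtenons le jerk: j(t) = -40·sin(2·t). En prenant d/dt de j(t), nous trouvons s(t) = -80·cos(2·t). En utilisant s(t) = -80·cos(2·t) et en substituant t = -pi/4, nous trouvons s = 0.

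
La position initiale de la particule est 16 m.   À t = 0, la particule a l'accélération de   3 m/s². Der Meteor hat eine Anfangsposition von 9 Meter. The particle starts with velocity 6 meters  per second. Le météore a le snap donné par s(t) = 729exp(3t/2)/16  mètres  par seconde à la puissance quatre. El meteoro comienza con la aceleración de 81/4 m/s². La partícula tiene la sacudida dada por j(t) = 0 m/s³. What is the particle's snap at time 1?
Starting from jerk j(t) = 0, we take 1 derivative. The derivative of jerk gives snap: s(t) = 0. Using s(t) = 0 and substituting t = 1, we find s = 0.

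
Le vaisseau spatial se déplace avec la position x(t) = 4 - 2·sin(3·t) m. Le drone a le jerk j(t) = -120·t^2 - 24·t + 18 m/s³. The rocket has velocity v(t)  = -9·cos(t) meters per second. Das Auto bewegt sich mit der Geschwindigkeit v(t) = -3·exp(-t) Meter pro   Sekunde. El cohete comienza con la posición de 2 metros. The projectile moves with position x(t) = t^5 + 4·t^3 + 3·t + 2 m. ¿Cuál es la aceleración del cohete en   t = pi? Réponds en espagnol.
Debemos derivar nuestra ecuación de la velocidad v(t) = -9·cos(t) 1 vez. La derivada de la velocidad da la aceleración: a(t) = 9·sin(t). De la ecuación de la aceleración a(t) = 9·sin(t), sustituimos t = pi para obtener a = 0.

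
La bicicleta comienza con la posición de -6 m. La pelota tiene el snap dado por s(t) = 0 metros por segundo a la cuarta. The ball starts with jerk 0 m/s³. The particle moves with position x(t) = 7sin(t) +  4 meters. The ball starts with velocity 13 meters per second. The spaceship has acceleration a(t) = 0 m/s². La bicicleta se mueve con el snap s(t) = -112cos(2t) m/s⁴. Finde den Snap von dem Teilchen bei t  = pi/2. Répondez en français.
En partant de la position x(t) = 7·sin(t) + 4, nous prenons 4 dérivées. En dérivant la position, nous obtenons la vitesse: v(t) = 7·cos(t). En prenant d/dt de v(t), nous trouvons a(t) = -7·sin(t). En dérivant l'accélération, nous obtenons le jerk: j(t) = -7·cos(t). En prenant d/dt de j(t), nous trouvons s(t) = 7·sin(t). De l'équation du snap s(t) = 7·sin(t), nous substituons t = pi/2 pour obtenir s = 7.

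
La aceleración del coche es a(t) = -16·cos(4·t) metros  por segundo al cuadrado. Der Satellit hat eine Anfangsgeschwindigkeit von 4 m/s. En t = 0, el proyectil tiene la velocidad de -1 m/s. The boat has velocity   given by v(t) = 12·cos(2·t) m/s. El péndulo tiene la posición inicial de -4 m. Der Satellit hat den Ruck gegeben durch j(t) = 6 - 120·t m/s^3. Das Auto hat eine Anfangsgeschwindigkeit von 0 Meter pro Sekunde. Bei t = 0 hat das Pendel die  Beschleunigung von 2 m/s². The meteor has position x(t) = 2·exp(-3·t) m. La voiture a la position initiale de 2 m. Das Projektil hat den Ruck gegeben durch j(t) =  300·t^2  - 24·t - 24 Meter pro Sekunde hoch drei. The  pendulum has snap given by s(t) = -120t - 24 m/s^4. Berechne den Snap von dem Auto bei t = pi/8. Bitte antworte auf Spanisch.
Para resolver esto, necesitamos tomar 2 derivadas de nuestra ecuación de la aceleración a(t) = -16·cos(4·t). Derivando la aceleración, obtenemos la sacudida: j(t) = 64·sin(4·t). Derivando la sacudida, obtenemos el snap: s(t) = 256·cos(4·t). Tenemos el snap s(t) = 256·cos(4·t). Sustituyendo t = pi/8: s(pi/8) = 0.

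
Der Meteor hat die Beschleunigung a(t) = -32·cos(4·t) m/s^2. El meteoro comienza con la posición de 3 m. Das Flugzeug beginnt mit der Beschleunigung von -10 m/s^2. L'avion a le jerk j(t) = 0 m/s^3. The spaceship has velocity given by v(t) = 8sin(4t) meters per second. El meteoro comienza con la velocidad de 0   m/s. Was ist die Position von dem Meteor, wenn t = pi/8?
Ausgehend von der Beschleunigung a(t) = -32·cos(4·t), nehmen wir 2 Integrale. Durch Integration von der Beschleunigung und Verwendung der Anfangsbedingung v(0) = 0, erhalten wir v(t) = -8·sin(4·t). Das Integral von der Geschwindigkeit, mit x(0) = 3, ergibt die Position: x(t) = 2·cos(4·t) + 1. Wir haben die Position x(t) = 2·cos(4·t) + 1. Durch Einsetzen von t = pi/8: x(pi/8) = 1.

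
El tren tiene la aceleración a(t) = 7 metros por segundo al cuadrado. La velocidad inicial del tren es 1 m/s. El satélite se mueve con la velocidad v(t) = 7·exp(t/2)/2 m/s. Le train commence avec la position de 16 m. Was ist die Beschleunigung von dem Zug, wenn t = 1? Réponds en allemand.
Wir haben die Beschleunigung a(t) = 7. Durch Einsetzen von t = 1: a(1) = 7.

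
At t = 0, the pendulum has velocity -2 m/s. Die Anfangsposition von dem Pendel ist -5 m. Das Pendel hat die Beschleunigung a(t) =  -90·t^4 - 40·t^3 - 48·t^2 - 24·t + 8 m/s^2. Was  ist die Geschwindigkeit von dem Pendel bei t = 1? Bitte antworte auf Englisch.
Starting from acceleration a(t) = -90·t^4 - 40·t^3 - 48·t^2 - 24·t + 8, we take 1 integral. Taking ∫a(t)dt and applying v(0) = -2, we find v(t) = -18·t^5 - 10·t^4 - 16·t^3 - 12·t^2 + 8·t - 2. From the given velocity equation v(t) = -18·t^5 - 10·t^4 - 16·t^3 - 12·t^2 + 8·t - 2, we substitute t = 1 to get v = -50.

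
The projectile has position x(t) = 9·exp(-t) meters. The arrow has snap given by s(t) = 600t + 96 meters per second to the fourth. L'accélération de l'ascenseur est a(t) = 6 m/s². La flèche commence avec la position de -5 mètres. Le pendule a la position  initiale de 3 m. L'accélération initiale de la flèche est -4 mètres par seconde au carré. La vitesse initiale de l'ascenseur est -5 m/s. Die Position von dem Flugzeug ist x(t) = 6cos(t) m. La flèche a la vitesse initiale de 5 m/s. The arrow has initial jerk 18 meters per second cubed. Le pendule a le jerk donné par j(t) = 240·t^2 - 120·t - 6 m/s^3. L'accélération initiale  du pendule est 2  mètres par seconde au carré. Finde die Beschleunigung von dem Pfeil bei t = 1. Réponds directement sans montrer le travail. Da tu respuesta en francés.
À t = 1, a = 162.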